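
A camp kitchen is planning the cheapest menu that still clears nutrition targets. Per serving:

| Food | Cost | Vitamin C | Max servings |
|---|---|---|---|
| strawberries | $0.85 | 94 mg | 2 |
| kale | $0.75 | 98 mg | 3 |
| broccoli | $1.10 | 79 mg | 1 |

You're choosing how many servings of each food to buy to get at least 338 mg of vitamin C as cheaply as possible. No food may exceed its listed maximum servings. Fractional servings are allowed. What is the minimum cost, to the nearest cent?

$2.65

Cost per mg of vitamin C: kale $0.0077, strawberries $0.0090, broccoli $0.0139.
Take 3 servings of kale: +294.0 mg vitamin C for $2.25 (total $2.25, still need 44.0 mg).
Take 0.4681 servings of strawberries: +44.0 mg vitamin C for $0.40 (total $2.65, still need 0.0 mg).
Greedy by cheapest-per-mg is optimal for a single linear constraint, so the minimum cost is $2.65.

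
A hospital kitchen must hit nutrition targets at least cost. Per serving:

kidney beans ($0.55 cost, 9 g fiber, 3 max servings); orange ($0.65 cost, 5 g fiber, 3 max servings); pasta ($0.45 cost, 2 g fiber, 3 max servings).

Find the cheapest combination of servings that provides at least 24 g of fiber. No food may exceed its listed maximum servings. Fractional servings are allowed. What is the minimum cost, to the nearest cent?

Cost per g of fiber: kidney beans $0.0611, orange $0.1300, pasta $0.2250.
Take 2.667 servings of kidney beans: +24.0 g fiber for $1.47 (total $1.47, still need 0.0 g).
Greedy by cheapest-per-g is optimal for a single linear constraint, so the minimum cost is $1.47.

$1.47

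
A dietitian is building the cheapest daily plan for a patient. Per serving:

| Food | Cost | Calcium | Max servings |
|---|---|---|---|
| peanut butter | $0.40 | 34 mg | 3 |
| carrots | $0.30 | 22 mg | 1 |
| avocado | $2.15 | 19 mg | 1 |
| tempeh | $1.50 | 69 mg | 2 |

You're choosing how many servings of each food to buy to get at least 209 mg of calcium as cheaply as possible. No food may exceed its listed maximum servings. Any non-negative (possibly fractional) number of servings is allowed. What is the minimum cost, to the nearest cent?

Cost per mg of calcium: peanut butter $0.0118, carrots $0.0136, tempeh $0.0217, avocado $0.1132.
Take 3 servings of peanut butter: +102.0 mg calcium for $1.20 (total $1.20, still need 107.0 mg).
Take 1 serving of carrots: +22.0 mg calcium for $0.30 (total $1.50, still need 85.0 mg).
Take 1.232 servings of tempeh: +85.0 mg calcium for $1.85 (total $3.35, still need 0.0 mg).
Greedy by cheapest-per-mg is optimal for a single linear constraint, so the minimum cost is $3.35.

$3.35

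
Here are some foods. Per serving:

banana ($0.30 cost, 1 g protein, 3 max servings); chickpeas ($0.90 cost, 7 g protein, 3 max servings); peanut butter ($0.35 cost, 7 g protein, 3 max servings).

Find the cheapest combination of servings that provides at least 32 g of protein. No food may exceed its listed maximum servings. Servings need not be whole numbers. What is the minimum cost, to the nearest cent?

$2.46

Cost per g of protein: peanut butter $0.0500, chickpeas $0.1286, banana $0.3000.
Take 3 servings of peanut butter: +21.0 g protein for $1.05 (total $1.05, still need 11.0 g).
Take 1.571 servings of chickpeas: +11.0 g protein for $1.41 (total $2.46, still need 0.0 g).
Filling from the cheapest source first is optimal under one linear minimum: $2.46.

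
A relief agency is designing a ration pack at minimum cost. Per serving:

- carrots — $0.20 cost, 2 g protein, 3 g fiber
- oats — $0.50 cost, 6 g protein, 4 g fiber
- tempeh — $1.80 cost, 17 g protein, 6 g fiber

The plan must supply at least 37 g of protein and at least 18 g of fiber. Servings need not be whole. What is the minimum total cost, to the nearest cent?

Compare the cost at each extreme point of the feasible region.
carrots only: max(37/2, 18/3) = 18.5 servings → $3.70.
oats only: max(37/6, 18/4) = 6.167 servings → $3.08.
tempeh only: max(37/17, 18/6) = 3 servings → $5.40.
carrots + oats with both targets exact would need a negative amount; discard.
carrots + tempeh with both tight: 2.154 servings and 1.923 servings → $3.89.
oats + tempeh with both tight: 2.625 servings and 1.25 servings → $3.56.
Cheapest feasible corner: $3.08.

$3.08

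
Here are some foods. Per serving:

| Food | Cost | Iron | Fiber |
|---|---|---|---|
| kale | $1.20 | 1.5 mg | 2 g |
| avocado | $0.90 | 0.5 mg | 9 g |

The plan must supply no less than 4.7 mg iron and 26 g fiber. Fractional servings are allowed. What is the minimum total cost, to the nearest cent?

$4.94

At the optimum either one food covers both requirements or two foods hit both targets exactly; no other combination can be cheaper.
kale only: max(4.7/1.5, 26/2) = 13 servings → $15.60.
avocado only: max(4.7/0.5, 26/9) = 9.4 servings → $8.46.
kale + avocado with both tight: 2.344 servings and 2.368 servings → $4.94.
Cheapest feasible corner: $4.94.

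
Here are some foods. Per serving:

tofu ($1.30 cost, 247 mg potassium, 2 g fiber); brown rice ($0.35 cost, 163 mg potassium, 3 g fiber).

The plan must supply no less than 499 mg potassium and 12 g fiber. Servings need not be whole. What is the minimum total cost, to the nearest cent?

tofu only: max(499/247, 12/2) = 6 servings → $7.80.
brown rice only: max(499/163, 12/3) = 4 servings → $1.40.
tofu + brown rice: the both-tight solution has a negative serving — not a feasible corner.
Cheapest feasible corner: $1.40.

$1.40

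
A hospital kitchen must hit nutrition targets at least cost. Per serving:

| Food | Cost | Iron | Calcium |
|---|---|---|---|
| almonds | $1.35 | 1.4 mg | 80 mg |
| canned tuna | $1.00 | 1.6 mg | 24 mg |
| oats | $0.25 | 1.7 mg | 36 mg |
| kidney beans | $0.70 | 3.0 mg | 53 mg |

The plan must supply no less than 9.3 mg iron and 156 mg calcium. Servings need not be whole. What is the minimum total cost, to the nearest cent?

$1.37

Compare the cost at each extreme point of the feasible region.
almonds only: max(9.3/1.4, 156/80) = 6.643 servings → $8.97.
canned tuna only: max(9.3/1.6, 156/24) = 6.5 servings → $6.50.
oats only: max(9.3/1.7, 156/36) = 5.471 servings → $1.37.
kidney beans only: max(9.3/3.0, 156/53) = 3.1 servings → $2.17.
almonds + canned tuna with both tight: 0.2797 servings and 5.568 servings → $5.95.
almonds + oats: the both-tight solution has a negative serving — not a feasible corner.
almonds + kidney beans: intersection lies outside the first quadrant.
canned tuna + oats with both tight: 4.143 servings and 1.571 servings → $4.54.
canned tuna + kidney beans with both tight: 1.945 servings and 2.062 servings → $3.39.
oats + kidney beans: intersection lies outside the first quadrant.
The minimum over all feasible corners is $1.37.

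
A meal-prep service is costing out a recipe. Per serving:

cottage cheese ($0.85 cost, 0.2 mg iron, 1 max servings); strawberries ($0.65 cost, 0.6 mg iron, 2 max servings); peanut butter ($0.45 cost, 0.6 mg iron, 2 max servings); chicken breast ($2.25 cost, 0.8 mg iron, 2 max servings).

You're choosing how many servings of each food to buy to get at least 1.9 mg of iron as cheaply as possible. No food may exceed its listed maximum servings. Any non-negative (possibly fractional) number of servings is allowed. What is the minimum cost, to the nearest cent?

$1.66

Cost per mg of iron: peanut butter $0.7500, strawberries $1.0833, chicken breast $2.8125, cottage cheese $4.2500.
Take 2 servings of peanut butter: +1.2 mg iron for $0.90 (total $0.90, still need 0.7 mg).
Take 1.167 servings of strawberries: +0.7 mg iron for $0.76 (total $1.66, still need 0.0 mg).
Greedy by cheapest-per-mg is optimal for a single linear constraint, so the minimum cost is $1.66.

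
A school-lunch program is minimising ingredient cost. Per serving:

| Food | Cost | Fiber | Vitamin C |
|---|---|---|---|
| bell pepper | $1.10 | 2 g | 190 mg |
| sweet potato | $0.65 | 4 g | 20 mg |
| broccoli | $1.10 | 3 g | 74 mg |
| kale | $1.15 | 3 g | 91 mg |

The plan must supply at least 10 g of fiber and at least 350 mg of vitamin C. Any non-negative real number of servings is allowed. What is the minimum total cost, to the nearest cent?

$2.92

bell pepper only: max(10/2, 350/190) = 5 servings → $5.50.
sweet potato only: max(10/4, 350/20) = 17.5 servings → $11.38.
broccoli only: max(10/3, 350/74) = 4.73 servings → $5.20.
kale only: max(10/3, 350/91) = 3.846 servings → $4.42.
bell pepper + sweet potato with both tight: 1.667 servings and 1.667 servings → $2.92.
bell pepper + broccoli with both tight: 0.7346 servings and 2.844 servings → $3.94.
bell pepper + kale with both tight: 0.3608 servings and 3.093 servings → $3.95.
sweet potato + broccoli: intersection lies outside the first quadrant.
sweet potato + kale with both targets exact would need a negative amount; discard.
broccoli + kale with both targets exact would need a negative amount; discard.
So the least-cost plan costs $2.92.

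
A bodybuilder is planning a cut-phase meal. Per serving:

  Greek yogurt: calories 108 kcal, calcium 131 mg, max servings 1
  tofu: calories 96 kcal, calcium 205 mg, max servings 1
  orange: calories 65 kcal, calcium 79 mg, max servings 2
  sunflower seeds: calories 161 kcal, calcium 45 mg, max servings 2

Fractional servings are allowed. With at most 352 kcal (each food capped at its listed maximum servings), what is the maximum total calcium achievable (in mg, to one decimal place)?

Calcium per kcal: tofu 2.135, orange 1.215, Greek yogurt 1.213, sunflower seeds 0.2795.
Take 1 serving of tofu: uses 96 kcal, +205.0 mg calcium (running total 205.0 mg).
Take 2 servings of orange: uses 130 kcal, +158.0 mg calcium (running total 363.0 mg).
Take 1 serving of Greek yogurt: uses 108 kcal, +131.0 mg calcium (running total 494.0 mg).
Take 0.1118 servings of sunflower seeds: uses 18 kcal, +5.0 mg calcium (running total 499.0 mg).
Filling greedily by calcium-per-kcal is optimal for one linear limit, giving 499.0 mg.

499.0 mg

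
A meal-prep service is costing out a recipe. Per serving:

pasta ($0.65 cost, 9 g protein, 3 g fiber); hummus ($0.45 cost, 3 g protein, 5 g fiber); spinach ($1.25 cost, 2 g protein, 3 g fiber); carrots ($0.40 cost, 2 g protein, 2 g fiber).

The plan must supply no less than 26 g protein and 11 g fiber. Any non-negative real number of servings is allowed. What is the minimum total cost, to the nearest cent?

$2.01

Two binding constraints pin down two serving amounts, so the optimal mix uses at most two foods. The candidates are each food alone (scaled to the tighter of protein/fiber) and each pair with both constraints tight.
pasta only: max(26/9, 11/3) = 3.667 servings → $2.38.
hummus only: max(26/3, 11/5) = 8.667 servings → $3.90.
spinach only: max(26/2, 11/3) = 13 servings → $16.25.
carrots only: max(26/2, 11/2) = 13 servings → $5.20.
pasta + hummus with both tight: 2.694 servings and 0.5833 servings → $2.01.
pasta + spinach with both tight: 2.667 servings and 1 serving → $2.98.
pasta + carrots with both tight: 2.5 servings and 1.75 servings → $2.33.
hummus + spinach with both targets exact would need a negative amount; discard.
hummus + carrots: the both-tight solution has a negative serving — not a feasible corner.
spinach + carrots: the both-tight solution has a negative serving — not a feasible corner.
So the least-cost plan costs $2.01.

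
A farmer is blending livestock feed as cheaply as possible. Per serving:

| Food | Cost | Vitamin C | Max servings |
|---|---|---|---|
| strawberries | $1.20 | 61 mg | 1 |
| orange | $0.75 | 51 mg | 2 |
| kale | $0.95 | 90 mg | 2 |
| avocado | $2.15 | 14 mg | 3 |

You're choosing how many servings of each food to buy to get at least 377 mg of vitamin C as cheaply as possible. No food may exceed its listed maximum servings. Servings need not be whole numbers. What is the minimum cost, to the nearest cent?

Cost per mg of vitamin C: kale $0.0106, orange $0.0147, strawberries $0.0197, avocado $0.1536.
Take 2 servings of kale: +180.0 mg vitamin C for $1.90 (total $1.90, still need 197.0 mg).
Take 2 servings of orange: +102.0 mg vitamin C for $1.50 (total $3.40, still need 95.0 mg).
Take 1 serving of strawberries: +61.0 mg vitamin C for $1.20 (total $4.60, still need 34.0 mg).
Take 2.429 servings of avocado: +34.0 mg vitamin C for $5.22 (total $9.82, still need 0.0 mg).
Filling from the cheapest source first is optimal under one linear minimum: $9.82.

$9.82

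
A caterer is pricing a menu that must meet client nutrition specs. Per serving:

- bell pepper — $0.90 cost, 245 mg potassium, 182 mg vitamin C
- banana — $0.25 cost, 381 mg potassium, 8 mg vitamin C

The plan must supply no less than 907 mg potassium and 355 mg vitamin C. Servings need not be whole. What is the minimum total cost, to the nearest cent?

$2.00

Minimising a linear cost over {potassium ≥ 907, vitamin C ≥ 355, servings ≥ 0} — the optimum is at a vertex, using one or two foods.
bell pepper only: max(907/245, 355/182) = 3.702 servings → $3.33.
banana only: max(907/381, 355/8) = 44.38 servings → $11.09.
bell pepper + banana with both tight: 1.9 servings and 1.159 servings → $2.00.
The minimum over all feasible corners is $2.00.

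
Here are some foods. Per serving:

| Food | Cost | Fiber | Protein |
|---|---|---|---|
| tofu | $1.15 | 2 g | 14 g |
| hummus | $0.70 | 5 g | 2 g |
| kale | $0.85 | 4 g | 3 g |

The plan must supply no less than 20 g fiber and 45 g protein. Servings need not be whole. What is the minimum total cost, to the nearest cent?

For a min-cost LP with two ≥-constraints, a basic feasible solution has at most two positive variables.
tofu only: max(20/2, 45/14) = 10 servings → $11.50.
hummus only: max(20/5, 45/2) = 22.5 servings → $15.75.
kale only: max(20/4, 45/3) = 15 servings → $12.75.
tofu + hummus with both tight: 2.803 servings and 2.879 servings → $5.24.
tofu + kale with both tight: 2.4 servings and 3.8 servings → $5.99.
hummus + kale: the both-tight solution has a negative serving — not a feasible corner.
The minimum over all feasible corners is $5.24.

$5.24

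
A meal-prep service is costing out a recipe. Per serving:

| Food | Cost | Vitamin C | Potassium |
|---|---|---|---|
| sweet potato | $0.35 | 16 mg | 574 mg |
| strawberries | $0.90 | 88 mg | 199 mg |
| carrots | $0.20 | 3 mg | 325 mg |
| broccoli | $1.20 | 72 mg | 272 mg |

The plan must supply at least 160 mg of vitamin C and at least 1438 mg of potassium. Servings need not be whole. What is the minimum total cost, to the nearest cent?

$2.01

At the optimum either one food covers both requirements or two foods hit both targets exactly; no other combination can be cheaper.
sweet potato only: max(160/16, 1438/574) = 10 servings → $3.50.
strawberries only: max(160/88, 1438/199) = 7.226 servings → $6.50.
carrots only: max(160/3, 1438/325) = 53.33 servings → $10.67.
broccoli only: max(160/72, 1438/272) = 5.287 servings → $6.34.
sweet potato + strawberries with both tight: 2.001 servings and 1.454 servings → $2.01.
sweet potato + carrots: the both-tight solution has a negative serving — not a feasible corner.
sweet potato + broccoli with both tight: 1.623 servings and 1.862 servings → $2.80.
strawberries + carrots with both tight: 1.703 servings and 3.382 servings → $2.21.
strawberries + broccoli: intersection lies outside the first quadrant.
carrots + broccoli with both tight: 2.657 servings and 2.111 servings → $3.07.
Cheapest feasible corner: $2.01.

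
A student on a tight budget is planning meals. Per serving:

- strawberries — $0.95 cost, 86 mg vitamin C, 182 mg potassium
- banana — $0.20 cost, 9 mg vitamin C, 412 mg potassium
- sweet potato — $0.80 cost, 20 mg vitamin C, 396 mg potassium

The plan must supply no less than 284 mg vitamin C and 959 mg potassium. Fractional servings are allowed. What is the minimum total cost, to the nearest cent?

$3.23

strawberries only: max(284/86, 959/182) = 5.269 servings → $5.01.
banana only: max(284/9, 959/412) = 31.56 servings → $6.31.
sweet potato only: max(284/20, 959/396) = 14.2 servings → $11.36.
strawberries + banana with both tight: 3.207 servings and 0.911 servings → $3.23.
strawberries + sweet potato with both tight: 3.067 servings and 1.012 servings → $3.72.
banana + sweet potato with both targets exact would need a negative amount; discard.
Cheapest feasible corner: $3.23.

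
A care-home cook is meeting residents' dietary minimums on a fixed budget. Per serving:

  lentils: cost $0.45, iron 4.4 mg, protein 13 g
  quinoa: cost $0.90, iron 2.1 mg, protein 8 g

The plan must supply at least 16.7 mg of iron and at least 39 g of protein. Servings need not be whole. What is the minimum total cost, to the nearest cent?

lentils only: max(16.7/4.4, 39/13) = 3.795 servings → $1.71.
quinoa only: max(16.7/2.1, 39/8) = 7.952 servings → $7.16.
lentils + quinoa with both targets exact would need a negative amount; discard.
So the least-cost plan costs $1.71.

$1.71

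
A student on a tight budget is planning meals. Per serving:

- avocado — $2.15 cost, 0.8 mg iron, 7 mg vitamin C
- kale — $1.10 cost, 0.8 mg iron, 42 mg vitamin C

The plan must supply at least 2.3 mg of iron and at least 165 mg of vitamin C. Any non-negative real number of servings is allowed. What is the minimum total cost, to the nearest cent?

avocado only: max(2.3/0.8, 165/7) = 23.57 servings → $50.68.
kale only: max(2.3/0.8, 165/42) = 3.929 servings → $4.32.
avocado + kale: intersection lies outside the first quadrant.
So the least-cost plan costs $4.32.

$4.32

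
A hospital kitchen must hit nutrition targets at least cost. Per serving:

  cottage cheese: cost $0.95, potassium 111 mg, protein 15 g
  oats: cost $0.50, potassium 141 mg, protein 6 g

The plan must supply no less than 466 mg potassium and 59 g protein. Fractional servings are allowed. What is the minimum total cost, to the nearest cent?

$3.77

With two linear requirements the optimum uses one or two foods; enumerate the corners.
cottage cheese only: max(466/111, 59/15) = 4.198 servings → $3.99.
oats only: max(466/141, 59/6) = 9.833 servings → $4.92.
cottage cheese + oats with both tight: 3.812 servings and 0.3043 servings → $3.77.
Cheapest feasible corner: $3.77.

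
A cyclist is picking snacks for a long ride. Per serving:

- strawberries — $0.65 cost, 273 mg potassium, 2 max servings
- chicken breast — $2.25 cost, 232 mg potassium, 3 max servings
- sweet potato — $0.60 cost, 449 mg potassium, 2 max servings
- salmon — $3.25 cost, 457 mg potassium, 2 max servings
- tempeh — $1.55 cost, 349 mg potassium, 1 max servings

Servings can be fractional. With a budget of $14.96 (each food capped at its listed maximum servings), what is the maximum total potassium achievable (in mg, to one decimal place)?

3161.7 mg

Potassium per dollar: sweet potato 748.3, strawberries 420, tempeh 225.2, salmon 140.6, chicken breast 103.1.
Take 2 servings of sweet potato: spends $1.20, +898.0 mg potassium (running total 898.0 mg).
Take 2 servings of strawberries: spends $1.30, +546.0 mg potassium (running total 1444.0 mg).
Take 1 serving of tempeh: spends $1.55, +349.0 mg potassium (running total 1793.0 mg).
Take 2 servings of salmon: spends $6.50, +914.0 mg potassium (running total 2707.0 mg).
Take 1.96 servings of chicken breast: spends $4.41, +454.7 mg potassium (running total 3161.7 mg).
Greedy by best ratio exhausts the cost allowance optimally: 3161.7 mg.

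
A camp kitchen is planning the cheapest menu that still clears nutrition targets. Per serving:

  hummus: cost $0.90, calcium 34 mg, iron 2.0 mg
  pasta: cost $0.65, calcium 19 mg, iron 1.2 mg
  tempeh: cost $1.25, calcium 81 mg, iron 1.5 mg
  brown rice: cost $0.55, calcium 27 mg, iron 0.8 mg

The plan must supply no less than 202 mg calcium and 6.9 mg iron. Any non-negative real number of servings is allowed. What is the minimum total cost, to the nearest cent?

$3.98

A basic optimal solution has at most two foods positive. Try each food alone and each pair with both targets met exactly.
hummus only: max(202/34, 6.9/2.0) = 5.941 servings → $5.35.
pasta only: max(202/19, 6.9/1.2) = 10.63 servings → $6.91.
tempeh only: max(202/81, 6.9/1.5) = 4.6 servings → $5.75.
brown rice only: max(202/27, 6.9/0.8) = 8.625 servings → $4.74.
hummus + pasta with both targets exact would need a negative amount; discard.
hummus + tempeh with both tight: 2.305 servings and 1.526 servings → $3.98.
hummus + brown rice with both tight: 0.9216 servings and 6.321 servings → $4.31.
pasta + tempeh with both tight: 3.725 servings and 1.62 servings → $4.45.
pasta + brown rice with both tight: 1.436 servings and 6.471 servings → $4.49.
tempeh + brown rice with both targets exact would need a negative amount; discard.
So the least-cost plan costs $3.98.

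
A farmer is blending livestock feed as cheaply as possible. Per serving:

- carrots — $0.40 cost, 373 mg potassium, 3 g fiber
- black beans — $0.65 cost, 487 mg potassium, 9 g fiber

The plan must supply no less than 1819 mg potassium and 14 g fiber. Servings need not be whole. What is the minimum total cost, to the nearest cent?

$1.95

Two binding constraints pin down two serving amounts, so the optimal mix uses at most two foods. The candidates are each food alone (scaled to the tighter of potassium/fiber) and each pair with both constraints tight.
carrots only: max(1819/373, 14/3) = 4.877 servings → $1.95.
black beans only: max(1819/487, 14/9) = 3.735 servings → $2.43.
carrots + black beans with both targets exact would need a negative amount; discard.
The minimum over all feasible corners is $1.95.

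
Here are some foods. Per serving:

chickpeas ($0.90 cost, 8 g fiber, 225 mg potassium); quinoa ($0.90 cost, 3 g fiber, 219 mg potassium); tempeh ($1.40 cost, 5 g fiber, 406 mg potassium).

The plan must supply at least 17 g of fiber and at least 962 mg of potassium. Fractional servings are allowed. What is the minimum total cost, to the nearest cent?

$3.44

chickpeas only: max(17/8, 962/225) = 4.276 servings → $3.85.
quinoa only: max(17/3, 962/219) = 5.667 servings → $5.10.
tempeh only: max(17/5, 962/406) = 3.4 servings → $4.76.
chickpeas + quinoa with both tight: 0.7772 servings and 3.594 servings → $3.93.
chickpeas + tempeh with both tight: 0.9854 servings and 1.823 servings → $3.44.
quinoa + tempeh with both targets exact would need a negative amount; discard.
Cheapest feasible corner: $3.44.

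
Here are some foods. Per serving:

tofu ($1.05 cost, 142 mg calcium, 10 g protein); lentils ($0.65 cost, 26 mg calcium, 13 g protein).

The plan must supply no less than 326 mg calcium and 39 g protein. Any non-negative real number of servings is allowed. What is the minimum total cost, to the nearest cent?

$3.07

Compare the cost at each extreme point of the feasible region.
tofu only: max(326/142, 39/10) = 3.9 servings → $4.09.
lentils only: max(326/26, 39/13) = 12.54 servings → $8.15.
tofu + lentils with both tight: 2.033 servings and 1.436 servings → $3.07.
The minimum over all feasible corners is $3.07.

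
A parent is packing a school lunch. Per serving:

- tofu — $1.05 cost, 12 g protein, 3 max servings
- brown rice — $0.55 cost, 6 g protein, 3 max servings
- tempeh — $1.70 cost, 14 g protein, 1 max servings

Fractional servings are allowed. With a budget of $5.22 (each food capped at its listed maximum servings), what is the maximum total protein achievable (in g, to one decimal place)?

Protein per dollar: tofu 11.43, brown rice 10.91, tempeh 8.235.
Take 3 servings of tofu: spends $3.15, +36.0 g protein (running total 36.0 g).
Take 3 servings of brown rice: spends $1.65, +18.0 g protein (running total 54.0 g).
Take 0.2471 servings of tempeh: spends $0.42, +3.5 g protein (running total 57.5 g).
Greedy by best ratio exhausts the cost allowance optimally: 57.5 g.

57.5 g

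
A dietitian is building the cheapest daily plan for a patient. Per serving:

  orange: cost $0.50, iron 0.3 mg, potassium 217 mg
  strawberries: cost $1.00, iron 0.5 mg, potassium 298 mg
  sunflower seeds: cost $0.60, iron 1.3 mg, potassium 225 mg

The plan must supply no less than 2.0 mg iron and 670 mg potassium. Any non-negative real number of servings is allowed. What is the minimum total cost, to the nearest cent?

$1.63

Check every corner: each single food scaled to meet both minima, and each pair solved so both constraints bind.
orange only: max(2.0/0.3, 670/217) = 6.667 servings → $3.33.
strawberries only: max(2.0/0.5, 670/298) = 4 servings → $4.00.
sunflower seeds only: max(2.0/1.3, 670/225) = 2.978 servings → $1.79.
orange + strawberries with both targets exact would need a negative amount; discard.
orange + sunflower seeds with both tight: 1.962 servings and 1.086 servings → $1.63.
strawberries + sunflower seeds with both tight: 1.531 servings and 0.9494 servings → $2.10.
Cheapest feasible corner: $1.63.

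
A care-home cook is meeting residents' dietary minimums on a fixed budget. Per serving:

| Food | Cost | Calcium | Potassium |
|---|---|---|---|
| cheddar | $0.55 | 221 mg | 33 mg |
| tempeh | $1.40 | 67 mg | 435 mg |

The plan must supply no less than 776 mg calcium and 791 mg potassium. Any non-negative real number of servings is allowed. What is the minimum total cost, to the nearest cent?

$3.89

Check every corner: each single food scaled to meet both minima, and each pair solved so both constraints bind.
cheddar only: max(776/221, 791/33) = 23.97 servings → $13.18.
tempeh only: max(776/67, 791/435) = 11.58 servings → $16.21.
cheddar + tempeh with both tight: 3.03 servings and 1.589 servings → $3.89.
The minimum over all feasible corners is $3.89.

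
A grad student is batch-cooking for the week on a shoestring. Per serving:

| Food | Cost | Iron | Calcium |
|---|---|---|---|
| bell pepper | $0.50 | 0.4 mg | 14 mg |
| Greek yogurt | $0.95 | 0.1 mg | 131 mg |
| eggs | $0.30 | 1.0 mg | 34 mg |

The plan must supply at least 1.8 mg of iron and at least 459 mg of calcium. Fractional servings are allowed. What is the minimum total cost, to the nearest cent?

bell pepper only: max(1.8/0.4, 459/14) = 32.79 servings → $16.39.
Greek yogurt only: max(1.8/0.1, 459/131) = 18 servings → $17.10.
eggs only: max(1.8/1.0, 459/34) = 13.5 servings → $4.05.
bell pepper + Greek yogurt with both tight: 3.724 servings and 3.106 servings → $4.81.
bell pepper + eggs: the both-tight solution has a negative serving — not a feasible corner.
Greek yogurt + eggs with both tight: 3.118 servings and 1.488 servings → $3.41.
The minimum over all feasible corners is $3.41.

$3.41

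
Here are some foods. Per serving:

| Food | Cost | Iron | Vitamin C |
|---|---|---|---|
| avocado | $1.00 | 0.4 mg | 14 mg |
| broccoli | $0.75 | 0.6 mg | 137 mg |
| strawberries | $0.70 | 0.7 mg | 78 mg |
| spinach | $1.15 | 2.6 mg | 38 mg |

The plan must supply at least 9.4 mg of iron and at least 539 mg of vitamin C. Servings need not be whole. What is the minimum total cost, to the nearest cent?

A basic optimal solution has at most two foods positive. Try each food alone and each pair with both targets met exactly.
avocado only: max(9.4/0.4, 539/14) = 38.5 servings → $38.50.
broccoli only: max(9.4/0.6, 539/137) = 15.67 servings → $11.75.
strawberries only: max(9.4/0.7, 539/78) = 13.43 servings → $9.40.
spinach only: max(9.4/2.6, 539/38) = 14.18 servings → $16.31.
avocado + broccoli with both tight: 20.78 servings and 1.81 servings → $22.14.
avocado + strawberries with both tight: 16.63 servings and 3.925 servings → $19.38.
avocado + spinach: intersection lies outside the first quadrant.
broccoli + strawberries with both targets exact would need a negative amount; discard.
broccoli + spinach with both tight: 3.132 servings and 2.893 servings → $5.68.
strawberries + spinach with both tight: 5.926 servings and 2.02 servings → $6.47.
So the least-cost plan costs $5.68.

$5.68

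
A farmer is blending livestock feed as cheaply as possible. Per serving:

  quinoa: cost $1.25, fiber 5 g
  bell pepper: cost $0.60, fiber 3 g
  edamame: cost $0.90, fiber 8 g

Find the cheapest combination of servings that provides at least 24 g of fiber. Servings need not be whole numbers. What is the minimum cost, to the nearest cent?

$2.70

Cost per g of fiber: edamame $0.1125, bell pepper $0.2000, quinoa $0.2500.
With no serving limits, use only edamame: 24 g / 8 g = 3 servings × $0.90 = $2.70.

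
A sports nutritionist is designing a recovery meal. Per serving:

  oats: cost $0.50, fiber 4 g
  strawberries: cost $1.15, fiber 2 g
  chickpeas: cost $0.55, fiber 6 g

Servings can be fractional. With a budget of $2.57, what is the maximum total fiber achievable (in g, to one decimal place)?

28.0 g

Fiber per dollar: chickpeas 10.91, oats 8, strawberries 1.739.
With no serving limits, spend the whole cost allowance on chickpeas: $2.57 / $0.55 × 6 g = 28.0 g.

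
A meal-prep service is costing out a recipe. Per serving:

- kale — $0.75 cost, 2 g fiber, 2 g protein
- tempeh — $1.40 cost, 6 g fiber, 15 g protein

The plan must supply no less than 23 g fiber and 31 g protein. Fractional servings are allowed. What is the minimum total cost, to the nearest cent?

An LP optimum is at a vertex; with two nutrient constraints at most two foods are used. Check each candidate.
kale only: max(23/2, 31/2) = 15.5 servings → $11.62.
tempeh only: max(23/6, 31/15) = 3.833 servings → $5.37.
kale + tempeh with both tight: 8.833 servings and 0.8889 servings → $7.87.
Cheapest feasible corner: $5.37.

$5.37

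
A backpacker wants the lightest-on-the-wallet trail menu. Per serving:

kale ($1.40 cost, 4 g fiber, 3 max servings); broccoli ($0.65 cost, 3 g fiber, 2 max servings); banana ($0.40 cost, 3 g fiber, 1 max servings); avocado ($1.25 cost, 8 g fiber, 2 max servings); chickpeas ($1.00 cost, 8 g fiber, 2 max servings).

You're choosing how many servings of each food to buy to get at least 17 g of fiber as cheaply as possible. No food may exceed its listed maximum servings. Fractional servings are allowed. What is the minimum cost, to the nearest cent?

Cost per g of fiber: chickpeas $0.1250, banana $0.1333, avocado $0.1562, broccoli $0.2167, kale $0.3500.
Take 2 servings of chickpeas: +16.0 g fiber for $2.00 (total $2.00, still need 1.0 g).
Take 0.3333 servings of banana: +1.0 g fiber for $0.13 (total $2.13, still need 0.0 g).
Filling from the cheapest source first is optimal under one linear minimum: $2.13.

$2.13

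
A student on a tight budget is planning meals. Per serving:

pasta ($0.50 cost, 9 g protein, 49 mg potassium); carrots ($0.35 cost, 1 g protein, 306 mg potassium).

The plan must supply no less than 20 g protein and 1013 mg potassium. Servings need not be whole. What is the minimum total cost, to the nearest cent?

Check every corner: each single food scaled to meet both minima, and each pair solved so both constraints bind.
pasta only: max(20/9, 1013/49) = 20.67 servings → $10.34.
carrots only: max(20/1, 1013/306) = 20 servings → $7.00.
pasta + carrots with both tight: 1.888 servings and 3.008 servings → $2.00.
So the least-cost plan costs $2.00.

$2.00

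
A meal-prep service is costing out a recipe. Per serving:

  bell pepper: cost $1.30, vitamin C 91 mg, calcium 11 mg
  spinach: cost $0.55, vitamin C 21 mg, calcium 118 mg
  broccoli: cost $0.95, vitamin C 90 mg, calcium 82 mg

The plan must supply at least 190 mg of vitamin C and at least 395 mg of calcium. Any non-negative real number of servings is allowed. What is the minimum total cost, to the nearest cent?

$2.74

bell pepper only: max(190/91, 395/11) = 35.91 servings → $46.68.
spinach only: max(190/21, 395/118) = 9.048 servings → $4.98.
broccoli only: max(190/90, 395/82) = 4.817 servings → $4.58.
bell pepper + spinach with both tight: 1.344 servings and 3.222 servings → $3.52.
bell pepper + broccoli: intersection lies outside the first quadrant.
spinach + broccoli with both tight: 2.244 servings and 1.587 servings → $2.74.
Cheapest feasible corner: $2.74.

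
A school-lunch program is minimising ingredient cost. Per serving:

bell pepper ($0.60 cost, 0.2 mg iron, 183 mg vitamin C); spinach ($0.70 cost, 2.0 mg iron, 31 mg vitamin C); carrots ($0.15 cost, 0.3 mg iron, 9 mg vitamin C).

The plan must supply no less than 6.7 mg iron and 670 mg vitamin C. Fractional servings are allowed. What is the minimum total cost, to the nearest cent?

A basic optimal solution has at most two foods positive. Try each food alone and each pair with both targets met exactly.
bell pepper only: max(6.7/0.2, 670/183) = 33.5 servings → $20.10.
spinach only: max(6.7/2.0, 670/31) = 21.61 servings → $15.13.
carrots only: max(6.7/0.3, 670/9) = 74.44 servings → $11.17.
bell pepper + spinach with both tight: 3.147 servings and 3.035 servings → $4.01.
bell pepper + carrots with both tight: 2.65 servings and 20.57 servings → $4.67.
spinach + carrots with both targets exact would need a negative amount; discard.
So the least-cost plan costs $4.01.

$4.01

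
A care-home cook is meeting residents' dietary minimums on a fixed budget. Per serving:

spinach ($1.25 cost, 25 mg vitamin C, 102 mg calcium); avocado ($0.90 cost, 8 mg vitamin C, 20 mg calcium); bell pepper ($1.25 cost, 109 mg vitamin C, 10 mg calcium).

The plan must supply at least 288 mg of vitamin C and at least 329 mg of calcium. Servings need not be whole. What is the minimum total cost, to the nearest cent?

Two binding constraints pin down two serving amounts, so the optimal mix uses at most two foods. The candidates are each food alone (scaled to the tighter of vitamin C/calcium) and each pair with both constraints tight.
spinach only: max(288/25, 329/102) = 11.52 servings → $14.40.
avocado only: max(288/8, 329/20) = 36 servings → $32.40.
bell pepper only: max(288/109, 329/10) = 32.9 servings → $41.12.
spinach + avocado with both targets exact would need a negative amount; discard.
spinach + bell pepper with both tight: 3.035 servings and 1.946 servings → $6.23.
avocado + bell pepper with both tight: 15.71 servings and 1.49 servings → $16.00.
The minimum over all feasible corners is $6.23.

$6.23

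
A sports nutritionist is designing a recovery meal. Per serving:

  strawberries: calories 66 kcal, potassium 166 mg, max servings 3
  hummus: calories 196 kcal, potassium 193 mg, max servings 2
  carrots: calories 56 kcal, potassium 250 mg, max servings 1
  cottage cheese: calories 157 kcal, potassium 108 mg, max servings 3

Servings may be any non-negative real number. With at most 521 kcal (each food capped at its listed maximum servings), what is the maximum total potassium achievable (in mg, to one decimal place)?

1010.9 mg

Potassium per kcal: carrots 4.464, strawberries 2.515, hummus 0.9847, cottage cheese 0.6879.
Take 1 serving of carrots: uses 56 kcal, +250.0 mg potassium (running total 250.0 mg).
Take 3 servings of strawberries: uses 198 kcal, +498.0 mg potassium (running total 748.0 mg).
Take 1.362 servings of hummus: uses 267 kcal, +262.9 mg potassium (running total 1010.9 mg).
Filling greedily by potassium-per-kcal is optimal for one linear limit, giving 1010.9 mg.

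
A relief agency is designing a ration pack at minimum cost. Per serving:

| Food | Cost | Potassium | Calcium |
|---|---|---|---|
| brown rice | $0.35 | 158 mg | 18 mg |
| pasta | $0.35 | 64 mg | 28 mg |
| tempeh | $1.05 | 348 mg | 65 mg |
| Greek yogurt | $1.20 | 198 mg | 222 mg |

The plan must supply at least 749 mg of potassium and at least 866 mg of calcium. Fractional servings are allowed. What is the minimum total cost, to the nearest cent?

$4.68

For a min-cost LP with two ≥-constraints, a basic feasible solution has at most two positive variables.
brown rice only: max(749/158, 866/18) = 48.11 servings → $16.84.
pasta only: max(749/64, 866/28) = 30.93 servings → $10.82.
tempeh only: max(749/348, 866/65) = 13.32 servings → $13.99.
Greek yogurt only: max(749/198, 866/222) = 3.901 servings → $4.68.
brown rice + pasta: intersection lies outside the first quadrant.
brown rice + tempeh: intersection lies outside the first quadrant.
brown rice + Greek yogurt: intersection lies outside the first quadrant.
pasta + tempeh: the both-tight solution has a negative serving — not a feasible corner.
pasta + Greek yogurt with both targets exact would need a negative amount; discard.
tempeh + Greek yogurt with both targets exact would need a negative amount; discard.
So the least-cost plan costs $4.68.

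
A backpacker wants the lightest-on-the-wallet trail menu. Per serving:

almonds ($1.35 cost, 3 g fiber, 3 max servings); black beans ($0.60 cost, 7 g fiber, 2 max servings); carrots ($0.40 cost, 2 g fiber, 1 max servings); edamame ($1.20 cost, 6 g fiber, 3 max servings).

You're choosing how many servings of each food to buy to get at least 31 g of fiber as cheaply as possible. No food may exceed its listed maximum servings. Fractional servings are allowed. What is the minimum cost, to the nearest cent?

Cost per g of fiber: black beans $0.0857, carrots $0.2000, edamame $0.2000, almonds $0.4500.
Take 2 servings of black beans: +14.0 g fiber for $1.20 (total $1.20, still need 17.0 g).
Take 1 serving of carrots: +2.0 g fiber for $0.40 (total $1.60, still need 15.0 g).
Take 2.5 servings of edamame: +15.0 g fiber for $3.00 (total $4.60, still need 0.0 g).
Filling from the cheapest source first is optimal under one linear minimum: $4.60.

$4.60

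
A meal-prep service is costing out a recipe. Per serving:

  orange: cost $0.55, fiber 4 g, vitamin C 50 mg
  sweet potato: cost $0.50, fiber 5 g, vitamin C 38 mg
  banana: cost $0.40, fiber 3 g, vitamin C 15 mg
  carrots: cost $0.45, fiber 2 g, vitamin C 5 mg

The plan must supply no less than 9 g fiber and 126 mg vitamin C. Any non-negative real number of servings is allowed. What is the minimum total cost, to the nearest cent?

$1.39

Compare the cost at each extreme point of the feasible region.
orange only: max(9/4, 126/50) = 2.52 servings → $1.39.
sweet potato only: max(9/5, 126/38) = 3.316 servings → $1.66.
banana only: max(9/3, 126/15) = 8.4 servings → $3.36.
carrots only: max(9/2, 126/5) = 25.2 servings → $11.34.
orange + sweet potato: intersection lies outside the first quadrant.
orange + banana: the both-tight solution has a negative serving — not a feasible corner.
orange + carrots with both targets exact would need a negative amount; discard.
sweet potato + banana: the both-tight solution has a negative serving — not a feasible corner.
sweet potato + carrots: the both-tight solution has a negative serving — not a feasible corner.
banana + carrots: intersection lies outside the first quadrant.
So the least-cost plan costs $1.39.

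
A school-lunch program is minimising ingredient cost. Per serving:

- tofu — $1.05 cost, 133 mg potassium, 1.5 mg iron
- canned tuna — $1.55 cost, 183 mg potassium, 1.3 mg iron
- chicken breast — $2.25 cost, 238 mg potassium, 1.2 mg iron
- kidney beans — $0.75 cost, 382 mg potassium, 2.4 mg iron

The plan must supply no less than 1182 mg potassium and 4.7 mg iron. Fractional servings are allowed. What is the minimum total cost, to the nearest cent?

$2.32

Two binding constraints pin down two serving amounts, so the optimal mix uses at most two foods. The candidates are each food alone (scaled to the tighter of potassium/iron) and each pair with both constraints tight.
tofu only: max(1182/133, 4.7/1.5) = 8.887 servings → $9.33.
canned tuna only: max(1182/183, 4.7/1.3) = 6.459 servings → $10.01.
chicken breast only: max(1182/238, 4.7/1.2) = 4.966 servings → $11.17.
kidney beans only: max(1182/382, 4.7/2.4) = 3.094 servings → $2.32.
tofu + canned tuna: the both-tight solution has a negative serving — not a feasible corner.
tofu + chicken breast with both targets exact would need a negative amount; discard.
tofu + kidney beans with both targets exact would need a negative amount; discard.
canned tuna + chicken breast: intersection lies outside the first quadrant.
canned tuna + kidney beans with both targets exact would need a negative amount; discard.
chicken breast + kidney beans with both targets exact would need a negative amount; discard.
Cheapest feasible corner: $2.32.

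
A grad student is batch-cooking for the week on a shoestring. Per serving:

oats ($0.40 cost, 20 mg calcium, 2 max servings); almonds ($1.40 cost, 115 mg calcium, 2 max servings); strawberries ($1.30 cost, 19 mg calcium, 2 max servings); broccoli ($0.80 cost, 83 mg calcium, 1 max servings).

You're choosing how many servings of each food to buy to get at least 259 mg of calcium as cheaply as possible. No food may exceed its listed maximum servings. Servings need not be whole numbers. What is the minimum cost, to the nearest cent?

$2.94

Cost per mg of calcium: broccoli $0.0096, almonds $0.0122, oats $0.0200, strawberries $0.0684.
Take 1 serving of broccoli: +83.0 mg calcium for $0.80 (total $0.80, still need 176.0 mg).
Take 1.53 servings of almonds: +176.0 mg calcium for $2.14 (total $2.94, still need 0.0 mg).
Filling from the cheapest source first is optimal under one linear minimum: $2.94.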